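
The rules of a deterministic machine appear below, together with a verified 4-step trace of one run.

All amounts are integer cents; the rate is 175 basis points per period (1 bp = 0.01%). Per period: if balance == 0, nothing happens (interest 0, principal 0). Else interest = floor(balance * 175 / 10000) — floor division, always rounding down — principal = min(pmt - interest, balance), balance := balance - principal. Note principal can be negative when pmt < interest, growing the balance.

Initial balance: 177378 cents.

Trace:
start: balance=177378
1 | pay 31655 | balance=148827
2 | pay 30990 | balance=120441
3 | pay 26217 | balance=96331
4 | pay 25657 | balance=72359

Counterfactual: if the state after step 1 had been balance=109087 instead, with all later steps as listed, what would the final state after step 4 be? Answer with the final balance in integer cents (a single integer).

state after step 1 := balance=109087
2 | pay 30990 | balance=80006
3 | pay 26217 | balance=55189
4 | pay 25657 | balance=30497

30497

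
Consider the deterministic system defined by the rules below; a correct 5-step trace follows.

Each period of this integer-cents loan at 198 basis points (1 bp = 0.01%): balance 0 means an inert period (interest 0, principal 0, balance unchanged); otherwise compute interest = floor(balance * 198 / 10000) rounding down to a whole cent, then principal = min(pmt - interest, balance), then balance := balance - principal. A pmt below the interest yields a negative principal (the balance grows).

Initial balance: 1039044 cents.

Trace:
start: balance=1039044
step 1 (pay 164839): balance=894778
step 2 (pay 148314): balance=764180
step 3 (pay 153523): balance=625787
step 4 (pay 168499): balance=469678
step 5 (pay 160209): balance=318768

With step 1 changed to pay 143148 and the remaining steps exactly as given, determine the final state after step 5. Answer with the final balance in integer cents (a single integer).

342230

(re-executing from step 1 with the substitution; state before step 1: balance=1039044)
step 1 (pay 143148): balance=916469
step 2 (pay 148314): balance=786301
step 3 (pay 153523): balance=648346
step 4 (pay 168499): balance=492684
step 5 (pay 160209): balance=342230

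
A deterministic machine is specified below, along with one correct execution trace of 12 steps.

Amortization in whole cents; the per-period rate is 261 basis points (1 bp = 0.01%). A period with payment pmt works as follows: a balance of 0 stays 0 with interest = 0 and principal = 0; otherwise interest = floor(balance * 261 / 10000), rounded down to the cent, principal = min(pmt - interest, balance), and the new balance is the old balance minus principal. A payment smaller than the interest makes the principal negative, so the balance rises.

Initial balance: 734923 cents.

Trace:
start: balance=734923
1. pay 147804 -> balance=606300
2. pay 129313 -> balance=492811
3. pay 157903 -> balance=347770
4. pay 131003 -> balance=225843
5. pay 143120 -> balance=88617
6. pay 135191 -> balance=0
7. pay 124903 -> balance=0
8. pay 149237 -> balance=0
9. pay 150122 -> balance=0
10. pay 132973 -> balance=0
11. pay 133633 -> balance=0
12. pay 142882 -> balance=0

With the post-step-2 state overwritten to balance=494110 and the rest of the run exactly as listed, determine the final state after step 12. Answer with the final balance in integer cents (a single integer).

state after step 2 := balance=494110
3. pay 157903 -> balance=349103
4. pay 131003 -> balance=227211
5. pay 143120 -> balance=90021
6. pay 135191 -> balance=0
7. pay 124903 -> balance=0
8. pay 149237 -> balance=0
9. pay 150122 -> balance=0
10. pay 132973 -> balance=0
11. pay 133633 -> balance=0
12. pay 142882 -> balance=0

0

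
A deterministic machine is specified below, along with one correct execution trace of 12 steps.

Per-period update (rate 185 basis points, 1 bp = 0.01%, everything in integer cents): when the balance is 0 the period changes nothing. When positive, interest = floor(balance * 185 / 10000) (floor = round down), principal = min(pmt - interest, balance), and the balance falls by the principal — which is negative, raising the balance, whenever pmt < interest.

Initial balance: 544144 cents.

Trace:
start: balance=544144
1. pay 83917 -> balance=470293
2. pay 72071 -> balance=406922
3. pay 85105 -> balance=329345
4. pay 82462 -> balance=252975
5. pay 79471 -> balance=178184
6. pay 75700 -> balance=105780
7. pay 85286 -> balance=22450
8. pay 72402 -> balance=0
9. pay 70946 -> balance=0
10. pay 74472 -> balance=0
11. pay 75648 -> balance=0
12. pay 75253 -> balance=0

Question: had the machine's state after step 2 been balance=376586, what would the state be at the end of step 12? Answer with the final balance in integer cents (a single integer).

state after step 2 := balance=376586
3. pay 85105 -> balance=298447
4. pay 82462 -> balance=221506
5. pay 79471 -> balance=146132
6. pay 75700 -> balance=73135
7. pay 85286 -> balance=0
8. pay 72402 -> balance=0
9. pay 70946 -> balance=0
10. pay 74472 -> balance=0
11. pay 75648 -> balance=0
12. pay 75253 -> balance=0

0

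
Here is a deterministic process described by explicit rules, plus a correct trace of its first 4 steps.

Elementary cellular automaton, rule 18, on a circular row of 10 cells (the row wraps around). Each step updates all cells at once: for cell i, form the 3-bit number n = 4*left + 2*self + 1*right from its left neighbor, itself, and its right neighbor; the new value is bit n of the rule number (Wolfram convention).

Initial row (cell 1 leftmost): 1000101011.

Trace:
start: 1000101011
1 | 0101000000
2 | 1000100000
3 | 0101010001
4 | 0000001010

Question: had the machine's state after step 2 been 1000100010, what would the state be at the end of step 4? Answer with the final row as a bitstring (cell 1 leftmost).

1000000010

state after step 2 := 1000100010
3 | 0101010100
4 | 1000000010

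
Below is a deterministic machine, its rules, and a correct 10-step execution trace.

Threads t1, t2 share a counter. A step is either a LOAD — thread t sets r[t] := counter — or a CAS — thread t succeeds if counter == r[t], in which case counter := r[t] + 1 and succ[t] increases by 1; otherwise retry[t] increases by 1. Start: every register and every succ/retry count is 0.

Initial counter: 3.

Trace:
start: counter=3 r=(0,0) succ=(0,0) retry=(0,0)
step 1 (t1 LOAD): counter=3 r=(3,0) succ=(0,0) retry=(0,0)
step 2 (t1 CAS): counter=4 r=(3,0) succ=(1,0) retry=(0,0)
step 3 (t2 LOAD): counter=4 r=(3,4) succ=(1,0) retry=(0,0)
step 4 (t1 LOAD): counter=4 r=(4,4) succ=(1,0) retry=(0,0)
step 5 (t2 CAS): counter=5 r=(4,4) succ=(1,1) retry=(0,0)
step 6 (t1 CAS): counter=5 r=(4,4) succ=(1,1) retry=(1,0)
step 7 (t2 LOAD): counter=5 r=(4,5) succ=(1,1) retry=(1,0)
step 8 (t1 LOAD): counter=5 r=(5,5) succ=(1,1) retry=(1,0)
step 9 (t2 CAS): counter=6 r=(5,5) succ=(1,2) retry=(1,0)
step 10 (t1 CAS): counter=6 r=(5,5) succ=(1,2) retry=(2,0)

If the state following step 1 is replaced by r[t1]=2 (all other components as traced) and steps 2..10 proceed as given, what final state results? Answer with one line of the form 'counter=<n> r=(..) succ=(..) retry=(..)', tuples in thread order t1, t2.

state after step 1 := counter=3 r=(2,0) succ=(0,0) retry=(0,0)
step 2 (t1 CAS): counter=3 r=(2,0) succ=(0,0) retry=(1,0)
step 3 (t2 LOAD): counter=3 r=(2,3) succ=(0,0) retry=(1,0)
step 4 (t1 LOAD): counter=3 r=(3,3) succ=(0,0) retry=(1,0)
step 5 (t2 CAS): counter=4 r=(3,3) succ=(0,1) retry=(1,0)
step 6 (t1 CAS): counter=4 r=(3,3) succ=(0,1) retry=(2,0)
step 7 (t2 LOAD): counter=4 r=(3,4) succ=(0,1) retry=(2,0)
step 8 (t1 LOAD): counter=4 r=(4,4) succ=(0,1) retry=(2,0)
step 9 (t2 CAS): counter=5 r=(4,4) succ=(0,2) retry=(2,0)
step 10 (t1 CAS): counter=5 r=(4,4) succ=(0,2) retry=(3,0)

counter=5 r=(4,4) succ=(0,2) retry=(3,0)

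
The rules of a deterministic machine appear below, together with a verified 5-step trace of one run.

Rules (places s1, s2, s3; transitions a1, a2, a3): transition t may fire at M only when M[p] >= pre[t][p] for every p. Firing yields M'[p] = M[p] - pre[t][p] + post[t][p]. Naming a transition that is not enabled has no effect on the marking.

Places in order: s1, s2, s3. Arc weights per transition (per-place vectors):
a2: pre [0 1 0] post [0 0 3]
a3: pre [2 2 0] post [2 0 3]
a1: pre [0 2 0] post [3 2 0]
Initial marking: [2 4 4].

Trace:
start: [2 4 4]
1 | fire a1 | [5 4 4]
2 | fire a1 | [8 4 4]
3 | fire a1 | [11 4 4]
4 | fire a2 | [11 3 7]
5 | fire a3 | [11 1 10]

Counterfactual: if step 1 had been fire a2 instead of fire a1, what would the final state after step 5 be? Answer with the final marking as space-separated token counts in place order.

(re-executing from step 1 with the substitution; state before step 1: [2 4 4])
1 | fire a2 | [2 3 7]
2 | fire a1 | [5 3 7]
3 | fire a1 | [8 3 7]
4 | fire a2 | [8 2 10]
5 | fire a3 | [8 0 13]

8 0 13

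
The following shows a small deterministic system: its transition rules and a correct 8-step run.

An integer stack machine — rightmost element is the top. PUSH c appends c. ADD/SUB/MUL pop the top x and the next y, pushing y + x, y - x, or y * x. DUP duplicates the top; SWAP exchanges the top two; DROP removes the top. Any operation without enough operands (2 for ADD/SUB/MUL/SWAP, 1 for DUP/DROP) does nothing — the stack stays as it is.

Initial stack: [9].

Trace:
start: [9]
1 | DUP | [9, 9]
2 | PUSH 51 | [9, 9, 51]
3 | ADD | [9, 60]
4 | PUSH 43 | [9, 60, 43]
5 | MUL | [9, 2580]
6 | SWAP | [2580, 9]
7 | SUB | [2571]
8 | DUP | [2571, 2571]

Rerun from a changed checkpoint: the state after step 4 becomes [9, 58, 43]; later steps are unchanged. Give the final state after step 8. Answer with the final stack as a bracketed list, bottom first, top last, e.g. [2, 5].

state after step 4 := [9, 58, 43]
5 | MUL | [9, 2494]
6 | SWAP | [2494, 9]
7 | SUB | [2485]
8 | DUP | [2485, 2485]

[2485, 2485]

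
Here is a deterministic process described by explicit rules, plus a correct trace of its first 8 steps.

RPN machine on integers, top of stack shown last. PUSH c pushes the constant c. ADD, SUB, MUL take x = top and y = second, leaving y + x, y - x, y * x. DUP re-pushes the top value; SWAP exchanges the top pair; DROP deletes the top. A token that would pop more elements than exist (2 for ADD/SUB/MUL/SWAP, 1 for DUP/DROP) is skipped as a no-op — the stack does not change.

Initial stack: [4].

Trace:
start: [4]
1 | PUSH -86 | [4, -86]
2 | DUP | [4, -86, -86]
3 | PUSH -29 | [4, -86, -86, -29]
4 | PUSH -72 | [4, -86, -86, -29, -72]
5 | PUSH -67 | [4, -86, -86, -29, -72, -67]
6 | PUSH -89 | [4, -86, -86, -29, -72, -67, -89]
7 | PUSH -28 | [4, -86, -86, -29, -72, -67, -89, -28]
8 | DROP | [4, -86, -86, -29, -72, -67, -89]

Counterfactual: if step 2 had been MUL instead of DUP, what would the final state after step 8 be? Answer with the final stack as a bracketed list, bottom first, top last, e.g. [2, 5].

[-344, -29, -72, -67, -89]

(re-executing from step 2 with the substitution; state before step 2: [4, -86])
2 | MUL | [-344]
3 | PUSH -29 | [-344, -29]
4 | PUSH -72 | [-344, -29, -72]
5 | PUSH -67 | [-344, -29, -72, -67]
6 | PUSH -89 | [-344, -29, -72, -67, -89]
7 | PUSH -28 | [-344, -29, -72, -67, -89, -28]
8 | DROP | [-344, -29, -72, -67, -89]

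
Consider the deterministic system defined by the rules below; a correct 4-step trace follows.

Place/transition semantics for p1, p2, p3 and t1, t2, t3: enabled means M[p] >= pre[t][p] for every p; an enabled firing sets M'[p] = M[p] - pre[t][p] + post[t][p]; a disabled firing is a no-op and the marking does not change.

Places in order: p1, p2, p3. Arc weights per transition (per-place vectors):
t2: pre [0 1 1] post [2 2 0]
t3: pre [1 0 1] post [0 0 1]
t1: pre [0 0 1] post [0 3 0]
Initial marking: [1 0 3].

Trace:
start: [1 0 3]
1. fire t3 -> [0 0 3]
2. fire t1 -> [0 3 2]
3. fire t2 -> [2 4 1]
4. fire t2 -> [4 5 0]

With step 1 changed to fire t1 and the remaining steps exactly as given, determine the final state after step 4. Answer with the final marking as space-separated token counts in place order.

(re-executing from step 1 with the substitution; state before step 1: [1 0 3])
1. fire t1 -> [1 3 2]
2. fire t1 -> [1 6 1]
3. fire t2 -> [3 7 0]
4. fire t2 -> [3 7 0]

3 7 0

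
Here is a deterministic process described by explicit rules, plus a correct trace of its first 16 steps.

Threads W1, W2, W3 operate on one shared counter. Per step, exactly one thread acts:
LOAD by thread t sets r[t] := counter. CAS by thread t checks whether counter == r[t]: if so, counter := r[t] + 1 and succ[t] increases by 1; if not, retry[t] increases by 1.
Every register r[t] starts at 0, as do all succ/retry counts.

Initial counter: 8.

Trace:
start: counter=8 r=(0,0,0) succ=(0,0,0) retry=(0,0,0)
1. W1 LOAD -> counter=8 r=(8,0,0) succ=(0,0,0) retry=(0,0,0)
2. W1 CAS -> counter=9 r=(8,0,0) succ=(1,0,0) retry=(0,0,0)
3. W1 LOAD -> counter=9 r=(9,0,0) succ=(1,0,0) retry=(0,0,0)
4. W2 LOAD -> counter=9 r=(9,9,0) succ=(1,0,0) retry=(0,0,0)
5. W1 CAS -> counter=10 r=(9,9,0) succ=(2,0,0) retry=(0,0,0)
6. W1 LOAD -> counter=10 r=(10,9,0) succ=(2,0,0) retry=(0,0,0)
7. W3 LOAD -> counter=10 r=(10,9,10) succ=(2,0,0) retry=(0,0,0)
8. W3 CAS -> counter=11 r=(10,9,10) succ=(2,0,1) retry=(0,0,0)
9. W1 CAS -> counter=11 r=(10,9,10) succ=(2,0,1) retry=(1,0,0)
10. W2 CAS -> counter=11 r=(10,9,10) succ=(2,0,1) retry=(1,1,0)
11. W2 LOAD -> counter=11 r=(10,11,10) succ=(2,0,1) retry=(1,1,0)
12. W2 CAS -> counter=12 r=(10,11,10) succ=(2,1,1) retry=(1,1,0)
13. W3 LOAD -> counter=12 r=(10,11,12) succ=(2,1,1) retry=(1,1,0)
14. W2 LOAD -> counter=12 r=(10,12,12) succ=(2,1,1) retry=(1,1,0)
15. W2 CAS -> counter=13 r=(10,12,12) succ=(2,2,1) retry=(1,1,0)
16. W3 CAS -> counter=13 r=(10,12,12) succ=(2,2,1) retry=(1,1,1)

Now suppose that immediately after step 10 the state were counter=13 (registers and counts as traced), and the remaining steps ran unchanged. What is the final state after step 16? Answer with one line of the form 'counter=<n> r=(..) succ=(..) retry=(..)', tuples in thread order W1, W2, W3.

counter=15 r=(10,14,14) succ=(2,2,1) retry=(1,1,1)

state after step 10 := counter=13 r=(10,9,10) succ=(2,0,1) retry=(1,1,0)
11. W2 LOAD -> counter=13 r=(10,13,10) succ=(2,0,1) retry=(1,1,0)
12. W2 CAS -> counter=14 r=(10,13,10) succ=(2,1,1) retry=(1,1,0)
13. W3 LOAD -> counter=14 r=(10,13,14) succ=(2,1,1) retry=(1,1,0)
14. W2 LOAD -> counter=14 r=(10,14,14) succ=(2,1,1) retry=(1,1,0)
15. W2 CAS -> counter=15 r=(10,14,14) succ=(2,2,1) retry=(1,1,0)
16. W3 CAS -> counter=15 r=(10,14,14) succ=(2,2,1) retry=(1,1,1)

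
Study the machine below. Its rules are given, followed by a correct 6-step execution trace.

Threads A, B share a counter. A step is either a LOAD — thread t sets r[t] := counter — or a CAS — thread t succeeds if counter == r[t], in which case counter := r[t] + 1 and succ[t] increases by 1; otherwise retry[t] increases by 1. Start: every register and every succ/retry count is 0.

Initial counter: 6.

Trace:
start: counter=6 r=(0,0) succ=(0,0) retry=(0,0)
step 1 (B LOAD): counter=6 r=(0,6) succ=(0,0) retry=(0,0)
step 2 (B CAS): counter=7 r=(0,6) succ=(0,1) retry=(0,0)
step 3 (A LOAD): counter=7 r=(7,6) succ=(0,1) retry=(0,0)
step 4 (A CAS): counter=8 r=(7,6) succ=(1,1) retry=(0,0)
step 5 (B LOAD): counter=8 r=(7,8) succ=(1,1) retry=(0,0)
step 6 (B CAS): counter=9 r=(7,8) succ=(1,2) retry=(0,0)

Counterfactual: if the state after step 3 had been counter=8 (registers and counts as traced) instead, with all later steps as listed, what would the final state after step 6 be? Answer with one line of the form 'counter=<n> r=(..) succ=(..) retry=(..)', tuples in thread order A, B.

state after step 3 := counter=8 r=(7,6) succ=(0,1) retry=(0,0)
step 4 (A CAS): counter=8 r=(7,6) succ=(0,1) retry=(1,0)
step 5 (B LOAD): counter=8 r=(7,8) succ=(0,1) retry=(1,0)
step 6 (B CAS): counter=9 r=(7,8) succ=(0,2) retry=(1,0)

counter=9 r=(7,8) succ=(0,2) retry=(1,0)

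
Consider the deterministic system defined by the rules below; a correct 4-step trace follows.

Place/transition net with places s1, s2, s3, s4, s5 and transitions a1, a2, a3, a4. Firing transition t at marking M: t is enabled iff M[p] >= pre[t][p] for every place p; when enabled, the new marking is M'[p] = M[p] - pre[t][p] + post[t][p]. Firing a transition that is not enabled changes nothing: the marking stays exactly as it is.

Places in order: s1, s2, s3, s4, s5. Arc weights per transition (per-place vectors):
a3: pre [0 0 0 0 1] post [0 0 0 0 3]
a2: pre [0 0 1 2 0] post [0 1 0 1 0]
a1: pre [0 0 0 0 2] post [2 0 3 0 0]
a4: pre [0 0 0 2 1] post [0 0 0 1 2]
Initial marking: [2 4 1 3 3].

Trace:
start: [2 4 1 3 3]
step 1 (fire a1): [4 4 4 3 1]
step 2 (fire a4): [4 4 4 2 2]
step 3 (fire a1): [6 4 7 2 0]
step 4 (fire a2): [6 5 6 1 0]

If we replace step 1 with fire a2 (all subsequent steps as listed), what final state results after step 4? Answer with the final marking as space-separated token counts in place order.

4 5 3 1 2

(re-executing from step 1 with the substitution; state before step 1: [2 4 1 3 3])
step 1 (fire a2): [2 5 0 2 3]
step 2 (fire a4): [2 5 0 1 4]
step 3 (fire a1): [4 5 3 1 2]
step 4 (fire a2): [4 5 3 1 2]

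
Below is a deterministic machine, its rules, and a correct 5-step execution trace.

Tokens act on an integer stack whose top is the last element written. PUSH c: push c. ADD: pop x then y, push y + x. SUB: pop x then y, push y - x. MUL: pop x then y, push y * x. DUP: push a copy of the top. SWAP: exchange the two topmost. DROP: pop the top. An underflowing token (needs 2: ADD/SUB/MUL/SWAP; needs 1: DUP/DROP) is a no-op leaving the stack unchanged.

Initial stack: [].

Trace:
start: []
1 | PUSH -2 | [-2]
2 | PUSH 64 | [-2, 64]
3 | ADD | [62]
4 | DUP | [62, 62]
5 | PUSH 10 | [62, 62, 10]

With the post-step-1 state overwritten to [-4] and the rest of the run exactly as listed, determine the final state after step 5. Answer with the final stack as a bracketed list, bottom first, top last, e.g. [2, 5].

state after step 1 := [-4]
2 | PUSH 64 | [-4, 64]
3 | ADD | [60]
4 | DUP | [60, 60]
5 | PUSH 10 | [60, 60, 10]

[60, 60, 10]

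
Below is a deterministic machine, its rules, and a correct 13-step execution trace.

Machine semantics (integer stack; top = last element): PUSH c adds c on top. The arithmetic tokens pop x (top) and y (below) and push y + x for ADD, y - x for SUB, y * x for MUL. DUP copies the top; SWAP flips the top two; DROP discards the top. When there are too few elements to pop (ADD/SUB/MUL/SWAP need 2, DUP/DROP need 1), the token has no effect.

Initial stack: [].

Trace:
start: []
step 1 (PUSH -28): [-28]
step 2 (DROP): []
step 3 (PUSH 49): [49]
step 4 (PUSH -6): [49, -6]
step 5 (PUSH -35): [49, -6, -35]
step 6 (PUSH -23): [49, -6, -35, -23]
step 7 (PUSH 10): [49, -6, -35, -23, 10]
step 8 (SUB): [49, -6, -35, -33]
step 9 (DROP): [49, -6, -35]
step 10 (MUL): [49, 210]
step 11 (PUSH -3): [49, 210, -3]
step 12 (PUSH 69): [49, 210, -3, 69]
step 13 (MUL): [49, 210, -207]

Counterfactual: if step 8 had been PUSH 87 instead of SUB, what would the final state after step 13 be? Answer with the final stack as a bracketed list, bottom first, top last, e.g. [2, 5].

[49, -6, -35, -230, -207]

(re-executing from step 8 with the substitution; state before step 8: [49, -6, -35, -23, 10])
step 8 (PUSH 87): [49, -6, -35, -23, 10, 87]
step 9 (DROP): [49, -6, -35, -23, 10]
step 10 (MUL): [49, -6, -35, -230]
step 11 (PUSH -3): [49, -6, -35, -230, -3]
step 12 (PUSH 69): [49, -6, -35, -230, -3, 69]
step 13 (MUL): [49, -6, -35, -230, -207]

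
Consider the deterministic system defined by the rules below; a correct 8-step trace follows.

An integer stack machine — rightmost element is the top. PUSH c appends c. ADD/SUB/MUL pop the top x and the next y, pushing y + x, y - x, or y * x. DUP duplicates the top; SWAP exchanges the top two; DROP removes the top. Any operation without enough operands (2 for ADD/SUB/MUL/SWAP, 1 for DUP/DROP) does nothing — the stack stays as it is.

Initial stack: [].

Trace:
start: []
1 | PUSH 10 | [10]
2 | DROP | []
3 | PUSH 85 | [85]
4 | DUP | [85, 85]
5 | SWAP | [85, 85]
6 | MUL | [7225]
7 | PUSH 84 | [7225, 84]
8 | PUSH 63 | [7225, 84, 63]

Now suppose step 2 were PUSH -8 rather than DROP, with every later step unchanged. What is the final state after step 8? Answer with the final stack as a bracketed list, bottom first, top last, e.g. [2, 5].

(re-executing from step 2 with the substitution; state before step 2: [10])
2 | PUSH -8 | [10, -8]
3 | PUSH 85 | [10, -8, 85]
4 | DUP | [10, -8, 85, 85]
5 | SWAP | [10, -8, 85, 85]
6 | MUL | [10, -8, 7225]
7 | PUSH 84 | [10, -8, 7225, 84]
8 | PUSH 63 | [10, -8, 7225, 84, 63]

[10, -8, 7225, 84, 63]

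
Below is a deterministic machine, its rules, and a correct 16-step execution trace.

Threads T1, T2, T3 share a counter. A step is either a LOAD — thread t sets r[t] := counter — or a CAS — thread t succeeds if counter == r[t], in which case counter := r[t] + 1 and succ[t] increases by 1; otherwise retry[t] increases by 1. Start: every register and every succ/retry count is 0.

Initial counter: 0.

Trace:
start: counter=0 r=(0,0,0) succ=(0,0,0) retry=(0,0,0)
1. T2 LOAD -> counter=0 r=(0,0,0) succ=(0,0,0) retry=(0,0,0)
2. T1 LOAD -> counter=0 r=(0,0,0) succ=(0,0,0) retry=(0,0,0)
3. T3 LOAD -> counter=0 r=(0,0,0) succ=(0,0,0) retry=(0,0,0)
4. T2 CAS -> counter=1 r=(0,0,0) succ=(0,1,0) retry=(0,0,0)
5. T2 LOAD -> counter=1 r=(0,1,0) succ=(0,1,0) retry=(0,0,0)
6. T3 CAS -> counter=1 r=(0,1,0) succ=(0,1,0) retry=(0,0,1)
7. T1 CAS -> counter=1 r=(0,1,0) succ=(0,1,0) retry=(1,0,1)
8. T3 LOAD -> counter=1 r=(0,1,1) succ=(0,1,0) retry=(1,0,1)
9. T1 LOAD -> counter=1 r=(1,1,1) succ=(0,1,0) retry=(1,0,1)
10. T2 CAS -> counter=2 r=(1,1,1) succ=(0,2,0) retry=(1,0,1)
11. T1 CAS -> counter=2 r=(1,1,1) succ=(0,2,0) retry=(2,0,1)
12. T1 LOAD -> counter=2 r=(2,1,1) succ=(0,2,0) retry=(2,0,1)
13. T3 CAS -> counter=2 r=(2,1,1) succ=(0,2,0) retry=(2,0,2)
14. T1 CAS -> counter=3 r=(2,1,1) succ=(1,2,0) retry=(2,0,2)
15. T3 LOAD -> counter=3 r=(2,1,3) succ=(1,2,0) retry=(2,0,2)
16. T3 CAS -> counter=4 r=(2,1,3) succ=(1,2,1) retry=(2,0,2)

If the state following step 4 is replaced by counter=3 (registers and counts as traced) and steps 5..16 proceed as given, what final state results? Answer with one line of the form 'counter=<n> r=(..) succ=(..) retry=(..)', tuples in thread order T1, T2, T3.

state after step 4 := counter=3 r=(0,0,0) succ=(0,1,0) retry=(0,0,0)
5. T2 LOAD -> counter=3 r=(0,3,0) succ=(0,1,0) retry=(0,0,0)
6. T3 CAS -> counter=3 r=(0,3,0) succ=(0,1,0) retry=(0,0,1)
7. T1 CAS -> counter=3 r=(0,3,0) succ=(0,1,0) retry=(1,0,1)
8. T3 LOAD -> counter=3 r=(0,3,3) succ=(0,1,0) retry=(1,0,1)
9. T1 LOAD -> counter=3 r=(3,3,3) succ=(0,1,0) retry=(1,0,1)
10. T2 CAS -> counter=4 r=(3,3,3) succ=(0,2,0) retry=(1,0,1)
11. T1 CAS -> counter=4 r=(3,3,3) succ=(0,2,0) retry=(2,0,1)
12. T1 LOAD -> counter=4 r=(4,3,3) succ=(0,2,0) retry=(2,0,1)
13. T3 CAS -> counter=4 r=(4,3,3) succ=(0,2,0) retry=(2,0,2)
14. T1 CAS -> counter=5 r=(4,3,3) succ=(1,2,0) retry=(2,0,2)
15. T3 LOAD -> counter=5 r=(4,3,5) succ=(1,2,0) retry=(2,0,2)
16. T3 CAS -> counter=6 r=(4,3,5) succ=(1,2,1) retry=(2,0,2)

counter=6 r=(4,3,5) succ=(1,2,1) retry=(2,0,2)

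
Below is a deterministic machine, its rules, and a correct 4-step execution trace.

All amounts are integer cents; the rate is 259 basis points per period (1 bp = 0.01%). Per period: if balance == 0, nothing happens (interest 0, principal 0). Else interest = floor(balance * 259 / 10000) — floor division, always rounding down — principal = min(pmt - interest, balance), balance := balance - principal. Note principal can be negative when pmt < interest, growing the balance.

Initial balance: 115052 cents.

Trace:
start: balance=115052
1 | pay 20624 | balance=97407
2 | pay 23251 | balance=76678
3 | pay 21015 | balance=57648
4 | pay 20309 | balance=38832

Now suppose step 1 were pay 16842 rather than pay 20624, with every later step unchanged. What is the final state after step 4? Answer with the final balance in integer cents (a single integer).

42916

(re-executing from step 1 with the substitution; state before step 1: balance=115052)
1 | pay 16842 | balance=101189
2 | pay 23251 | balance=80558
3 | pay 21015 | balance=61629
4 | pay 20309 | balance=42916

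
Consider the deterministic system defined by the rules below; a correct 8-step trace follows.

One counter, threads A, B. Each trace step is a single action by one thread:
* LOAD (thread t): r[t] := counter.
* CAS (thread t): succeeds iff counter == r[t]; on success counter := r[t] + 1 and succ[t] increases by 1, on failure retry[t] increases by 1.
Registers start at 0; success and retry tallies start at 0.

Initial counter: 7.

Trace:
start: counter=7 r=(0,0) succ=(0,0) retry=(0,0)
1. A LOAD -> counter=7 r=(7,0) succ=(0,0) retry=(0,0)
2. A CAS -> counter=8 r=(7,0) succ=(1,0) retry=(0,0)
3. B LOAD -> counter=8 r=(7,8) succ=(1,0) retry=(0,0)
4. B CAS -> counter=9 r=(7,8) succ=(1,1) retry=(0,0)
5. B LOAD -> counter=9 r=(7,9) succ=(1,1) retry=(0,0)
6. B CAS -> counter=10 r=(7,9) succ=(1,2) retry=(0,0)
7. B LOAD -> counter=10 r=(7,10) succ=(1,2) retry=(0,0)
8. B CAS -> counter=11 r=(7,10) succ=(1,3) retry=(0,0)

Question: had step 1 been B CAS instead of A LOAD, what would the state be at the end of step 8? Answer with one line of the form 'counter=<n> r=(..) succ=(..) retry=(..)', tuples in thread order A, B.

counter=10 r=(0,9) succ=(0,3) retry=(1,1)

(re-executing from step 1 with the substitution; state before step 1: counter=7 r=(0,0) succ=(0,0) retry=(0,0))
1. B CAS -> counter=7 r=(0,0) succ=(0,0) retry=(0,1)
2. A CAS -> counter=7 r=(0,0) succ=(0,0) retry=(1,1)
3. B LOAD -> counter=7 r=(0,7) succ=(0,0) retry=(1,1)
4. B CAS -> counter=8 r=(0,7) succ=(0,1) retry=(1,1)
5. B LOAD -> counter=8 r=(0,8) succ=(0,1) retry=(1,1)
6. B CAS -> counter=9 r=(0,8) succ=(0,2) retry=(1,1)
7. B LOAD -> counter=9 r=(0,9) succ=(0,2) retry=(1,1)
8. B CAS -> counter=10 r=(0,9) succ=(0,3) retry=(1,1)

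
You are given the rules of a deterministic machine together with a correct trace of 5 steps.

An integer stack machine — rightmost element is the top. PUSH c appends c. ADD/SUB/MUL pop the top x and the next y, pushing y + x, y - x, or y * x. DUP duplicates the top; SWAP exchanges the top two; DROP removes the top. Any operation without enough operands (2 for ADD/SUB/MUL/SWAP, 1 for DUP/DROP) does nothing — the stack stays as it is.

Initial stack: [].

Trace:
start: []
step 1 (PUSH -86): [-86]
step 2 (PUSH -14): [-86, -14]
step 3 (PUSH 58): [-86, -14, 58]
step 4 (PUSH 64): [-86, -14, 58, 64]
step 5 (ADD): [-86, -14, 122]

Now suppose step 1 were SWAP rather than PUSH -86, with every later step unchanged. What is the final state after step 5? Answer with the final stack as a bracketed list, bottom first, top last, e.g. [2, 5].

[-14, 122]

(re-executing from step 1 with the substitution; state before step 1: [])
step 1 (SWAP): []
step 2 (PUSH -14): [-14]
step 3 (PUSH 58): [-14, 58]
step 4 (PUSH 64): [-14, 58, 64]
step 5 (ADD): [-14, 122]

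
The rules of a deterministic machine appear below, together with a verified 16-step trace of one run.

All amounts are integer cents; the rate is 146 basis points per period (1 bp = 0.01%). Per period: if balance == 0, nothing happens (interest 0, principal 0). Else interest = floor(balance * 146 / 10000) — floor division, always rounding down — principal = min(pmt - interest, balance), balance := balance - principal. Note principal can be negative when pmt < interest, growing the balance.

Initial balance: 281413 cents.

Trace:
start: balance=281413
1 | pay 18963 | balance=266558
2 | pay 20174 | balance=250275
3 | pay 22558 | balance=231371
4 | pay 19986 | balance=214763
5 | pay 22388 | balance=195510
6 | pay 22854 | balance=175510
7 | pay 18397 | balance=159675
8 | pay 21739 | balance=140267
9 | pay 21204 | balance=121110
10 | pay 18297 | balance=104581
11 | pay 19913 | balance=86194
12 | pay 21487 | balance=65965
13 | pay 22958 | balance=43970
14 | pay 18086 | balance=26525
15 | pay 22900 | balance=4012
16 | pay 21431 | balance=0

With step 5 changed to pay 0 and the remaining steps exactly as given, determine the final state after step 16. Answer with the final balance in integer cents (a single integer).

8898

(re-executing from step 5 with the substitution; state before step 5: balance=214763)
5 | pay 0 | balance=217898
6 | pay 22854 | balance=198225
7 | pay 18397 | balance=182722
8 | pay 21739 | balance=163650
9 | pay 21204 | balance=144835
10 | pay 18297 | balance=128652
11 | pay 19913 | balance=110617
12 | pay 21487 | balance=90745
13 | pay 22958 | balance=69111
14 | pay 18086 | balance=52034
15 | pay 22900 | balance=29893
16 | pay 21431 | balance=8898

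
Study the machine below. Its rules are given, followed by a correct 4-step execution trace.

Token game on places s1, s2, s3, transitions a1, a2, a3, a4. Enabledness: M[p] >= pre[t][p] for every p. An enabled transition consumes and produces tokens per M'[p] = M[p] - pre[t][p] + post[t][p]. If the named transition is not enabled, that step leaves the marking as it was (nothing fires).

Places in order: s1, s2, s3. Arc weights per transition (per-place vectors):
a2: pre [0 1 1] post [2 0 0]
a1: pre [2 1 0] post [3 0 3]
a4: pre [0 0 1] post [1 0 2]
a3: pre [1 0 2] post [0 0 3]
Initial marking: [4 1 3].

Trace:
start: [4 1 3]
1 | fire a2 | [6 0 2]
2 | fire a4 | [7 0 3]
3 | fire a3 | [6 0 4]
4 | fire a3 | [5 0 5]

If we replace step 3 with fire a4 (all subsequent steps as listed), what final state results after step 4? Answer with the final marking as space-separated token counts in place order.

7 0 5

(re-executing from step 3 with the substitution; state before step 3: [7 0 3])
3 | fire a4 | [8 0 4]
4 | fire a3 | [7 0 5]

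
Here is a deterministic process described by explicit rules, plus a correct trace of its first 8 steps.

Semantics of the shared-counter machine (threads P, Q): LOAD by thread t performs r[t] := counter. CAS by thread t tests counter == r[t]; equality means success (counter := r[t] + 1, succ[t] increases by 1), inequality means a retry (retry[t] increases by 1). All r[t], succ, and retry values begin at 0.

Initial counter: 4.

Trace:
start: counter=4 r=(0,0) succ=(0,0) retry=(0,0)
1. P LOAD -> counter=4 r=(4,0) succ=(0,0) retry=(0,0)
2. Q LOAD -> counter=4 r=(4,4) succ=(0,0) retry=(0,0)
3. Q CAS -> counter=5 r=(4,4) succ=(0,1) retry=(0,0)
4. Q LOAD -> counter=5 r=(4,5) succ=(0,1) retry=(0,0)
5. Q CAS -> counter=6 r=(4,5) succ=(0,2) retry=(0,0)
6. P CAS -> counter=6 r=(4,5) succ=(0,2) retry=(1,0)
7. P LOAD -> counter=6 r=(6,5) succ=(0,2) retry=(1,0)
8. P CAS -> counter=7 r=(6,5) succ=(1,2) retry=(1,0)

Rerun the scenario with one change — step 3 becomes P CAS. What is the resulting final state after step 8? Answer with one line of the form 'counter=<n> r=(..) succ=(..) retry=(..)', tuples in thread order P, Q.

(re-executing from step 3 with the substitution; state before step 3: counter=4 r=(4,4) succ=(0,0) retry=(0,0))
3. P CAS -> counter=5 r=(4,4) succ=(1,0) retry=(0,0)
4. Q LOAD -> counter=5 r=(4,5) succ=(1,0) retry=(0,0)
5. Q CAS -> counter=6 r=(4,5) succ=(1,1) retry=(0,0)
6. P CAS -> counter=6 r=(4,5) succ=(1,1) retry=(1,0)
7. P LOAD -> counter=6 r=(6,5) succ=(1,1) retry=(1,0)
8. P CAS -> counter=7 r=(6,5) succ=(2,1) retry=(1,0)

counter=7 r=(6,5) succ=(2,1) retry=(1,0)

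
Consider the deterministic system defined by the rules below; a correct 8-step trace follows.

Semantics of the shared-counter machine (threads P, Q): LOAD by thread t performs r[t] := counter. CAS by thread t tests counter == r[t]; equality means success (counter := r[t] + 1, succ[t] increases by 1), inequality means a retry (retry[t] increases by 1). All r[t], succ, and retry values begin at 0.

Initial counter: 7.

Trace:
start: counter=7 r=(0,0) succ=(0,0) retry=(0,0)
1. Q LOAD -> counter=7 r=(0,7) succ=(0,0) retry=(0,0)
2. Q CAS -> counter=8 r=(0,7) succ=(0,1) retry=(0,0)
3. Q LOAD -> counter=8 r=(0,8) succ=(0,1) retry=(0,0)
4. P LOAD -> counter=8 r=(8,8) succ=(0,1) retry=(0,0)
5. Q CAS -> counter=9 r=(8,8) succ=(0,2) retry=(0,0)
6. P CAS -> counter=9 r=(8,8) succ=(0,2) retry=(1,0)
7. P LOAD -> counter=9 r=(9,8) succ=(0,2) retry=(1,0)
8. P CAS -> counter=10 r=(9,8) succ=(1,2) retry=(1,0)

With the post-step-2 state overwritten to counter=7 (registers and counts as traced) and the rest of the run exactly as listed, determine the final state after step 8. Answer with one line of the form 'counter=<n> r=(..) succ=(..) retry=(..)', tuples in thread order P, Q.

state after step 2 := counter=7 r=(0,7) succ=(0,1) retry=(0,0)
3. Q LOAD -> counter=7 r=(0,7) succ=(0,1) retry=(0,0)
4. P LOAD -> counter=7 r=(7,7) succ=(0,1) retry=(0,0)
5. Q CAS -> counter=8 r=(7,7) succ=(0,2) retry=(0,0)
6. P CAS -> counter=8 r=(7,7) succ=(0,2) retry=(1,0)
7. P LOAD -> counter=8 r=(8,7) succ=(0,2) retry=(1,0)
8. P CAS -> counter=9 r=(8,7) succ=(1,2) retry=(1,0)

counter=9 r=(8,7) succ=(1,2) retry=(1,0)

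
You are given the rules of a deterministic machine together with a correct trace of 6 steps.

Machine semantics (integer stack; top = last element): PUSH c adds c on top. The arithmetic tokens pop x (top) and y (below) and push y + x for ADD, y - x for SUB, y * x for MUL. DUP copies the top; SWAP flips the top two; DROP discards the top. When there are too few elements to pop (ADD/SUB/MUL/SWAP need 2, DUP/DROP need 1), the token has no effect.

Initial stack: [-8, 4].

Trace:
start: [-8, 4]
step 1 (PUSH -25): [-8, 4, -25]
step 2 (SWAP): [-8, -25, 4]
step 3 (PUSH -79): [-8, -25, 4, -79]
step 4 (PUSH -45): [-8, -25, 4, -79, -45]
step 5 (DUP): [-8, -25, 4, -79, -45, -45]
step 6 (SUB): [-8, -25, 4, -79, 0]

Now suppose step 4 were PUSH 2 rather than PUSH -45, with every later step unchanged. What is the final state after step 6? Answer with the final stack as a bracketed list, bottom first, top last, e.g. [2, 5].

(re-executing from step 4 with the substitution; state before step 4: [-8, -25, 4, -79])
step 4 (PUSH 2): [-8, -25, 4, -79, 2]
step 5 (DUP): [-8, -25, 4, -79, 2, 2]
step 6 (SUB): [-8, -25, 4, -79, 0]

[-8, -25, 4, -79, 0]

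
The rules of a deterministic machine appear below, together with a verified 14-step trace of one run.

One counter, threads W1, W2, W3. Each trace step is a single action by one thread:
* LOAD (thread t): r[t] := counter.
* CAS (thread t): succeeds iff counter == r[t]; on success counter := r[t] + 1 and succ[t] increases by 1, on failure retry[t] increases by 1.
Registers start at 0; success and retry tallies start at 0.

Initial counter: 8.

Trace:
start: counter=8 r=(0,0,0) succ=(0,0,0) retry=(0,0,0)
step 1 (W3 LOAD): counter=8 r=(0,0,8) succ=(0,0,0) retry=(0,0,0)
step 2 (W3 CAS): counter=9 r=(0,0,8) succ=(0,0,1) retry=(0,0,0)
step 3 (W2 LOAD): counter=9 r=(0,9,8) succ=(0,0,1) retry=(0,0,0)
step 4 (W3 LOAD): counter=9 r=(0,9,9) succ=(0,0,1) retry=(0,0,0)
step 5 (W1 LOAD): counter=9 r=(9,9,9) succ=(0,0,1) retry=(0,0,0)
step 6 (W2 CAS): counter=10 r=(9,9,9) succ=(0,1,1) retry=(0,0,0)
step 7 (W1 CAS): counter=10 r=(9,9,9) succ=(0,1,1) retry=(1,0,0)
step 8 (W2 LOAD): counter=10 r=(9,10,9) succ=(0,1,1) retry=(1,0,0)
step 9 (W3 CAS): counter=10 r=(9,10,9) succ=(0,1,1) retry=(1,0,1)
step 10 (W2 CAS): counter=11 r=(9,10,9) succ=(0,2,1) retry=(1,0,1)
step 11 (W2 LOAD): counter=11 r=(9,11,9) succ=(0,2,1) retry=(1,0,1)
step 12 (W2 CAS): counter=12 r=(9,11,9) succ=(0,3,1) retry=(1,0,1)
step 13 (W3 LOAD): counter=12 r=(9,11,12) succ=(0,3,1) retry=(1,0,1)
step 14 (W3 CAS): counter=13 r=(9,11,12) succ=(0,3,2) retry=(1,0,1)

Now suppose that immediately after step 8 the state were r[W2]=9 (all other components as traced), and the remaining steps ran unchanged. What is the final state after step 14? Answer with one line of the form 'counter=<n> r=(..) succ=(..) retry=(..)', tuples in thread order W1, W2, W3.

state after step 8 := counter=10 r=(9,9,9) succ=(0,1,1) retry=(1,0,0)
step 9 (W3 CAS): counter=10 r=(9,9,9) succ=(0,1,1) retry=(1,0,1)
step 10 (W2 CAS): counter=10 r=(9,9,9) succ=(0,1,1) retry=(1,1,1)
step 11 (W2 LOAD): counter=10 r=(9,10,9) succ=(0,1,1) retry=(1,1,1)
step 12 (W2 CAS): counter=11 r=(9,10,9) succ=(0,2,1) retry=(1,1,1)
step 13 (W3 LOAD): counter=11 r=(9,10,11) succ=(0,2,1) retry=(1,1,1)
step 14 (W3 CAS): counter=12 r=(9,10,11) succ=(0,2,2) retry=(1,1,1)

counter=12 r=(9,10,11) succ=(0,2,2) retry=(1,1,1)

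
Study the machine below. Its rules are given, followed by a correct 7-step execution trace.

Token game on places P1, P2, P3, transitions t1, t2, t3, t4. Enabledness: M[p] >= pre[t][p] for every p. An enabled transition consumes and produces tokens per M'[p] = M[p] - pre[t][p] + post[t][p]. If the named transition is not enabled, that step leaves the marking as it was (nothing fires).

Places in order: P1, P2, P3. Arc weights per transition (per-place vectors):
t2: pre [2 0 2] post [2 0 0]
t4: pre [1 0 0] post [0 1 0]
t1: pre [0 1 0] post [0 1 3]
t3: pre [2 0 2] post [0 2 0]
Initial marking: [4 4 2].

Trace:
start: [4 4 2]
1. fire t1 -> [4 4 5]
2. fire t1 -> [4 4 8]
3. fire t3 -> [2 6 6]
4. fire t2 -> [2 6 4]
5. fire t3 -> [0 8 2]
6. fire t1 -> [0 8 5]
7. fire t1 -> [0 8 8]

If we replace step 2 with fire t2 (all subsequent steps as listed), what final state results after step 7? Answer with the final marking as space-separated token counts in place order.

(re-executing from step 2 with the substitution; state before step 2: [4 4 5])
2. fire t2 -> [4 4 3]
3. fire t3 -> [2 6 1]
4. fire t2 -> [2 6 1]
5. fire t3 -> [2 6 1]
6. fire t1 -> [2 6 4]
7. fire t1 -> [2 6 7]

2 6 7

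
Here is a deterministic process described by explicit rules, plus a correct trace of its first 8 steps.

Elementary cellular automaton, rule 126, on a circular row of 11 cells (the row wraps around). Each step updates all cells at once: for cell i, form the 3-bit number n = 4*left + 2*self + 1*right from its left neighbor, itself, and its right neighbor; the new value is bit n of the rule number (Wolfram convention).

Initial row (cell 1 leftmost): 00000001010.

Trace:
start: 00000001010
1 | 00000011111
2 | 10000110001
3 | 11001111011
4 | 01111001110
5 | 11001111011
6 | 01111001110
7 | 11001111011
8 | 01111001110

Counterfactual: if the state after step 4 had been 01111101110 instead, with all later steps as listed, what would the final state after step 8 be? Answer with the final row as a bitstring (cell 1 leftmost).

00000001110

state after step 4 := 01111101110
5 | 11000111011
6 | 01101101110
7 | 11111111011
8 | 00000001110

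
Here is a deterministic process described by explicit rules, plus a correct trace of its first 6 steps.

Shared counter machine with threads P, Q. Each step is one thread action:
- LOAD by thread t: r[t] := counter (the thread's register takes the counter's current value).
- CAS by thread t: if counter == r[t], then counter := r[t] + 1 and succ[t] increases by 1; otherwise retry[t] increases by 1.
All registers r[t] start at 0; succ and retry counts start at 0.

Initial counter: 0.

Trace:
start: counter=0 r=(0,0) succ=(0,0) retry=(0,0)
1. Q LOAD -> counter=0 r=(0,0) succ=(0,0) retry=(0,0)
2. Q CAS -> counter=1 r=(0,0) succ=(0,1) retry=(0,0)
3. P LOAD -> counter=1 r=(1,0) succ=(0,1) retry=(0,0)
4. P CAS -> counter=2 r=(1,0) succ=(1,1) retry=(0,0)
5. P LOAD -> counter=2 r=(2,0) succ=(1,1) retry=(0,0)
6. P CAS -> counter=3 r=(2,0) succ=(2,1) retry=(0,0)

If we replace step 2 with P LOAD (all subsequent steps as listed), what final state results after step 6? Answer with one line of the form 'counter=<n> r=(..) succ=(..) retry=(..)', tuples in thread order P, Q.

(re-executing from step 2 with the substitution; state before step 2: counter=0 r=(0,0) succ=(0,0) retry=(0,0))
2. P LOAD -> counter=0 r=(0,0) succ=(0,0) retry=(0,0)
3. P LOAD -> counter=0 r=(0,0) succ=(0,0) retry=(0,0)
4. P CAS -> counter=1 r=(0,0) succ=(1,0) retry=(0,0)
5. P LOAD -> counter=1 r=(1,0) succ=(1,0) retry=(0,0)
6. P CAS -> counter=2 r=(1,0) succ=(2,0) retry=(0,0)

counter=2 r=(1,0) succ=(2,0) retry=(0,0)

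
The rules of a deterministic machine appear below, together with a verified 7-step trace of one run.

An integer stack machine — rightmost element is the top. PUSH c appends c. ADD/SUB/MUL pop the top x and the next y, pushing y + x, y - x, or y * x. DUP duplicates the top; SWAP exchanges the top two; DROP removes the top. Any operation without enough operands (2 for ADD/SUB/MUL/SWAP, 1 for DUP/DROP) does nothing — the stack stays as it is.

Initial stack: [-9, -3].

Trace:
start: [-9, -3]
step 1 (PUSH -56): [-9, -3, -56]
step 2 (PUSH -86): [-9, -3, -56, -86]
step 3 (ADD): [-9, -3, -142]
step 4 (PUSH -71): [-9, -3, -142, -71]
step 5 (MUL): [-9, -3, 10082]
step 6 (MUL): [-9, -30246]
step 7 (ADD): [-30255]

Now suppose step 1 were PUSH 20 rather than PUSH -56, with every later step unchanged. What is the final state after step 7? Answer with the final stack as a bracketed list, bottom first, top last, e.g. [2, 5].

(re-executing from step 1 with the substitution; state before step 1: [-9, -3])
step 1 (PUSH 20): [-9, -3, 20]
step 2 (PUSH -86): [-9, -3, 20, -86]
step 3 (ADD): [-9, -3, -66]
step 4 (PUSH -71): [-9, -3, -66, -71]
step 5 (MUL): [-9, -3, 4686]
step 6 (MUL): [-9, -14058]
step 7 (ADD): [-14067]

[-14067]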